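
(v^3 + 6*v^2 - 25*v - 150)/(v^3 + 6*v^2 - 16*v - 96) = (v^2 - 25)/(v^2 - 16)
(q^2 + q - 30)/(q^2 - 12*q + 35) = (q + 6)/(q - 7)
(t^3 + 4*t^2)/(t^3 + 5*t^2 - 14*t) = t*(t + 4)/(t^2 + 5*t - 14)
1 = 1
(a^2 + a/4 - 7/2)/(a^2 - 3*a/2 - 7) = (4*a - 7)/(2*(2*a - 7))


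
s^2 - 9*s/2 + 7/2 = (s - 7/2)*(s - 1)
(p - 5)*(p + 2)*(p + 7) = p^3 + 4*p^2 - 31*p - 70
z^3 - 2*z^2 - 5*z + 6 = (z - 3)*(z - 1)*(z + 2)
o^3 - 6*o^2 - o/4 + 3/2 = (o - 6)*(o - 1/2)*(o + 1/2)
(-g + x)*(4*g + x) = -4*g^2 + 3*g*x + x^2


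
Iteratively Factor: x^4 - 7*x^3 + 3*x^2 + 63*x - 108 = (x - 3)*(x^3 - 4*x^2 - 9*x + 36) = (x - 3)*(x + 3)*(x^2 - 7*x + 12) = (x - 3)^2*(x + 3)*(x - 4)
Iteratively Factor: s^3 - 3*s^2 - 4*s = (s - 4)*(s^2 + s) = s*(s - 4)*(s + 1)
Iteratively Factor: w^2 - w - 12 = (w + 3)*(w - 4)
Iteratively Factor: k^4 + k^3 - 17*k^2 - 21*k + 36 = (k - 1)*(k^3 + 2*k^2 - 15*k - 36) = (k - 1)*(k + 3)*(k^2 - k - 12) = (k - 1)*(k + 3)^2*(k - 4)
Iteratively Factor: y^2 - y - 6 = (y - 3)*(y + 2)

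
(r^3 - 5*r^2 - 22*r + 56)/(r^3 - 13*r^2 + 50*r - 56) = (r + 4)/(r - 4)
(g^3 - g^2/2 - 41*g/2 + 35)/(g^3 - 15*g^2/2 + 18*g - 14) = (g + 5)/(g - 2)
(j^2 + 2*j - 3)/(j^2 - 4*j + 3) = (j + 3)/(j - 3)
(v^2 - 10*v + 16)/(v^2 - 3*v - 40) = (v - 2)/(v + 5)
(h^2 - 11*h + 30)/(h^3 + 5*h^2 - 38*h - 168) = (h - 5)/(h^2 + 11*h + 28)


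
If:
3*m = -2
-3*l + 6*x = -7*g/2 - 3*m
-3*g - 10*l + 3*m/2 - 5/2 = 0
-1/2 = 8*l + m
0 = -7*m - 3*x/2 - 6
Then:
No Solution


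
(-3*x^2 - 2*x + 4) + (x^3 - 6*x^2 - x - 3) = x^3 - 9*x^2 - 3*x + 1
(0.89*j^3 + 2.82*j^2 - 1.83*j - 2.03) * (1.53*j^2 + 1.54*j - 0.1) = 1.3617*j^5 + 5.6852*j^4 + 1.4539*j^3 - 6.2061*j^2 - 2.9432*j + 0.203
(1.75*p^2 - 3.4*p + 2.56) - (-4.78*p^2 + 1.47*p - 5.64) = 6.53*p^2 - 4.87*p + 8.2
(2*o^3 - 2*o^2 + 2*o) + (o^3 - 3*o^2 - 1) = 3*o^3 - 5*o^2 + 2*o - 1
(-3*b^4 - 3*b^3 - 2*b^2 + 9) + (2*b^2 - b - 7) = -3*b^4 - 3*b^3 - b + 2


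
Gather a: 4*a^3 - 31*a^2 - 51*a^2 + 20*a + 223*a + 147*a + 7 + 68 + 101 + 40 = 4*a^3 - 82*a^2 + 390*a + 216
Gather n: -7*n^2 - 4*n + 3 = -7*n^2 - 4*n + 3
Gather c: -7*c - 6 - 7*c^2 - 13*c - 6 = -7*c^2 - 20*c - 12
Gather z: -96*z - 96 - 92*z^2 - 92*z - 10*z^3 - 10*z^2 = -10*z^3 - 102*z^2 - 188*z - 96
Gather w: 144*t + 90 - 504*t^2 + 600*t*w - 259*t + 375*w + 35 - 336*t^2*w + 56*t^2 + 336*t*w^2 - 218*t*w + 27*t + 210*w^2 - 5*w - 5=-448*t^2 - 88*t + w^2*(336*t + 210) + w*(-336*t^2 + 382*t + 370) + 120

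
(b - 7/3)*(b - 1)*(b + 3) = b^3 - b^2/3 - 23*b/3 + 7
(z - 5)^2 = z^2 - 10*z + 25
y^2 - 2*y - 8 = (y - 4)*(y + 2)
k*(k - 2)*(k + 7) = k^3 + 5*k^2 - 14*k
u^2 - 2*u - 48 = (u - 8)*(u + 6)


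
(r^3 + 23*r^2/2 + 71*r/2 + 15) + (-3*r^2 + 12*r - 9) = r^3 + 17*r^2/2 + 95*r/2 + 6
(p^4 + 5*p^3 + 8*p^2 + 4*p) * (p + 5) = p^5 + 10*p^4 + 33*p^3 + 44*p^2 + 20*p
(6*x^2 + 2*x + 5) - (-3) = 6*x^2 + 2*x + 8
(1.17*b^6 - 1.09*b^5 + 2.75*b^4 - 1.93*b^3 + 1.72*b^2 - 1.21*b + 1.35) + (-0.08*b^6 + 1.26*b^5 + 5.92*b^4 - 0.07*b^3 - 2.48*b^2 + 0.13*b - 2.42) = 1.09*b^6 + 0.17*b^5 + 8.67*b^4 - 2.0*b^3 - 0.76*b^2 - 1.08*b - 1.07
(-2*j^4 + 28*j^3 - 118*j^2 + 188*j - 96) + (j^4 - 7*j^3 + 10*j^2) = -j^4 + 21*j^3 - 108*j^2 + 188*j - 96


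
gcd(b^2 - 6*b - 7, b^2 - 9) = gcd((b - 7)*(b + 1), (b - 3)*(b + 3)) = 1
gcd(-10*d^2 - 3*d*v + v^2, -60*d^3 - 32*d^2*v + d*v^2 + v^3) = 2*d + v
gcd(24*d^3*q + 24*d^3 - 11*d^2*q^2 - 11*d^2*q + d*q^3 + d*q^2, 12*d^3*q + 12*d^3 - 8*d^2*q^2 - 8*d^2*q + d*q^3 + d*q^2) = d*q + d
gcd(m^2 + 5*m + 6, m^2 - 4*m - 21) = m + 3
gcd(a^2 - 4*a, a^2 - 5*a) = a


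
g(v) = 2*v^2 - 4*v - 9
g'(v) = 4*v - 4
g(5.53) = 30.04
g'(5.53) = 18.12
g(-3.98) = 38.60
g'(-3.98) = -19.92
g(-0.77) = -4.73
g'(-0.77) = -7.08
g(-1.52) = 1.70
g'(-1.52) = -10.08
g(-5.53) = 74.28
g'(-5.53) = -26.12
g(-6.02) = 87.56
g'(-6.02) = -28.08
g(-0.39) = -7.14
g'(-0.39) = -5.56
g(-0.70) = -5.22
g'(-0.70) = -6.80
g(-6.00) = 87.00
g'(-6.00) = -28.00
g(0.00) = -9.00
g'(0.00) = -4.00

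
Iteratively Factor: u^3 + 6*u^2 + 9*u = (u + 3)*(u^2 + 3*u) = u*(u + 3)*(u + 3)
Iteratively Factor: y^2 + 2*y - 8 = (y - 2)*(y + 4)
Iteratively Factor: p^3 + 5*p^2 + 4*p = (p + 4)*(p^2 + p) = p*(p + 4)*(p + 1)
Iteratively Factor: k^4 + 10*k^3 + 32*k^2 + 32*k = (k + 2)*(k^3 + 8*k^2 + 16*k) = (k + 2)*(k + 4)*(k^2 + 4*k) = (k + 2)*(k + 4)^2*(k)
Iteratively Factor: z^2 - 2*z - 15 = (z - 5)*(z + 3)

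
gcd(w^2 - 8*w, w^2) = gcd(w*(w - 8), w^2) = w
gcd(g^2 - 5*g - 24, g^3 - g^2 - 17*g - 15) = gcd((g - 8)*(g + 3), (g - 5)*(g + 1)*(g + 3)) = g + 3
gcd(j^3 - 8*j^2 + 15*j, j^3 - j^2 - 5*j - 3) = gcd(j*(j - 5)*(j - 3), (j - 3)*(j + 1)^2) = j - 3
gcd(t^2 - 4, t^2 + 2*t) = t + 2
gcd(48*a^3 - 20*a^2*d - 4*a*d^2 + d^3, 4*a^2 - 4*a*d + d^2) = 2*a - d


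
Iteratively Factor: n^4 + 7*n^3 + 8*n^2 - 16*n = (n + 4)*(n^3 + 3*n^2 - 4*n) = (n - 1)*(n + 4)*(n^2 + 4*n) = (n - 1)*(n + 4)^2*(n)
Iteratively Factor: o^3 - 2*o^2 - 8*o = (o)*(o^2 - 2*o - 8) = o*(o + 2)*(o - 4)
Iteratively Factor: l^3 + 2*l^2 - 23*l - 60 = (l + 3)*(l^2 - l - 20) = (l + 3)*(l + 4)*(l - 5)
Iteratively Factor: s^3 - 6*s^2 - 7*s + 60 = (s - 5)*(s^2 - s - 12) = (s - 5)*(s - 4)*(s + 3)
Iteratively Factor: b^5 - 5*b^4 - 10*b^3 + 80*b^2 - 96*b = (b)*(b^4 - 5*b^3 - 10*b^2 + 80*b - 96) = b*(b - 3)*(b^3 - 2*b^2 - 16*b + 32) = b*(b - 4)*(b - 3)*(b^2 + 2*b - 8) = b*(b - 4)*(b - 3)*(b + 4)*(b - 2)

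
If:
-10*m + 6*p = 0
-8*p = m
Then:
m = 0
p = 0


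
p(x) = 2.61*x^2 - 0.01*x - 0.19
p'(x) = 5.22*x - 0.01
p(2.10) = 11.30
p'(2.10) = 10.95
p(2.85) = 20.98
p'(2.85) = 14.87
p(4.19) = 45.59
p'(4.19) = 21.86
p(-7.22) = 135.94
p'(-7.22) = -37.70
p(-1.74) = 7.73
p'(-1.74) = -9.09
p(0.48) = 0.41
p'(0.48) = 2.50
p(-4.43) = 51.08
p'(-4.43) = -23.13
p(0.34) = 0.11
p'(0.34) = 1.76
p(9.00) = 211.13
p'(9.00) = 46.97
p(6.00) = 93.71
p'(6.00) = 31.31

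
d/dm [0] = 0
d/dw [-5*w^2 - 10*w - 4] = -10*w - 10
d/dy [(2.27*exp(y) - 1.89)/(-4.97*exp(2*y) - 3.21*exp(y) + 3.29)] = (11.2819*exp(2*y) - 18.7866*exp(y) + 1.4014)*exp(y)/(24.7009*exp(4*y) + 31.9074*exp(3*y) - 22.3985*exp(2*y) - 21.1218*exp(y) + 10.8241)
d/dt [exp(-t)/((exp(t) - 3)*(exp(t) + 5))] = (-3*exp(2*t) - 4*exp(t) + 15)*exp(-t)/(exp(4*t) + 4*exp(3*t) - 26*exp(2*t) - 60*exp(t) + 225)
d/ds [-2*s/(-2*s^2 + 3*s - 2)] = 4*(1 - s^2)/(4*s^4 - 12*s^3 + 17*s^2 - 12*s + 4)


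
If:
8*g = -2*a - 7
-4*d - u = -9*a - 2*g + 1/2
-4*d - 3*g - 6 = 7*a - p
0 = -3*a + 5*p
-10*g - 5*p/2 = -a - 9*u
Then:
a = -755/5174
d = -26393/41392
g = -8677/10348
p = -453/5174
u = -9725/10348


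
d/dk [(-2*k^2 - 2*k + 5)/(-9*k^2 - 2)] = 2*(-9*k^2 + 49*k + 2)/(81*k^4 + 36*k^2 + 4)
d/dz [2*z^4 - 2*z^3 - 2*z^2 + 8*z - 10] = 8*z^3 - 6*z^2 - 4*z + 8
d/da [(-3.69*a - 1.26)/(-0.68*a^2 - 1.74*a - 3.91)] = (-2.5092*a^2 - 1.7136*a + 12.2355)/(0.4624*a^4 + 2.3664*a^3 + 8.3452*a^2 + 13.6068*a + 15.2881)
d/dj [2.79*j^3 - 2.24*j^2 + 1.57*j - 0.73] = 8.37*j^2 - 4.48*j + 1.57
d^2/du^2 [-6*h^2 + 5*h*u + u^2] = 2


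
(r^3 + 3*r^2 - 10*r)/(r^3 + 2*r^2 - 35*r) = (r^2 + 3*r - 10)/(r^2 + 2*r - 35)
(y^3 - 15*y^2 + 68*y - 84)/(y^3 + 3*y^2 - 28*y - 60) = (y^3 - 15*y^2 + 68*y - 84)/(y^3 + 3*y^2 - 28*y - 60)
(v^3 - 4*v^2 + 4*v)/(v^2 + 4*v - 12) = v*(v - 2)/(v + 6)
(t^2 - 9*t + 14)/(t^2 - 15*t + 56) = (t - 2)/(t - 8)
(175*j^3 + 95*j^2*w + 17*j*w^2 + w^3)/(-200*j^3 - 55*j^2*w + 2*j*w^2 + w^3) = (7*j + w)/(-8*j + w)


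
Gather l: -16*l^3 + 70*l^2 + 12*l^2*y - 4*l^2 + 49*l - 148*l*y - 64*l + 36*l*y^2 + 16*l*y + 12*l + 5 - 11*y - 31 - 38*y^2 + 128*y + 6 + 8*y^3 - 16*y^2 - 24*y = -16*l^3 + l^2*(12*y + 66) + l*(36*y^2 - 132*y - 3) + 8*y^3 - 54*y^2 + 93*y - 20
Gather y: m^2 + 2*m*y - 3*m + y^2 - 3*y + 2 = m^2 - 3*m + y^2 + y*(2*m - 3) + 2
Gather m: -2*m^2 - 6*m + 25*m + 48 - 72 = -2*m^2 + 19*m - 24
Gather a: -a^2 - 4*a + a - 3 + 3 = -a^2 - 3*a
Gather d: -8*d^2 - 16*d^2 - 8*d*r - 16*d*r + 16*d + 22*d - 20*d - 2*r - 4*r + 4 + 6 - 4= -24*d^2 + d*(18 - 24*r) - 6*r + 6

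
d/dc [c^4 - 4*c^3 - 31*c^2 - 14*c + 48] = 4*c^3 - 12*c^2 - 62*c - 14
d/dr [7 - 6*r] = -6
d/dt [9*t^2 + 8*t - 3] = 18*t + 8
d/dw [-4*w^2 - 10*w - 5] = -8*w - 10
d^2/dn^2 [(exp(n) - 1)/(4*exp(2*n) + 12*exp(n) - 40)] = (exp(4*n) - 7*exp(3*n) + 51*exp(2*n) - 19*exp(n) + 70)*exp(n)/(4*(exp(6*n) + 9*exp(5*n) - 3*exp(4*n) - 153*exp(3*n) + 30*exp(2*n) + 900*exp(n) - 1000))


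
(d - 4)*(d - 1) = d^2 - 5*d + 4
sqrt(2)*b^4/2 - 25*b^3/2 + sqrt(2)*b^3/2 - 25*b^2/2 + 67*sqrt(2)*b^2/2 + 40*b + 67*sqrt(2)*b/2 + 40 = (b - 8*sqrt(2))*(b - 5*sqrt(2))*(b + sqrt(2)/2)*(sqrt(2)*b/2 + sqrt(2)/2)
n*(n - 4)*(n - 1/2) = n^3 - 9*n^2/2 + 2*n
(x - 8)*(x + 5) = x^2 - 3*x - 40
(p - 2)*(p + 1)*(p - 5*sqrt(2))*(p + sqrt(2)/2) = p^4 - 9*sqrt(2)*p^3/2 - p^3 - 7*p^2 + 9*sqrt(2)*p^2/2 + 5*p + 9*sqrt(2)*p + 10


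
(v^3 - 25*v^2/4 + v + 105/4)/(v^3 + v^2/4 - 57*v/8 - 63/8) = 2*(v - 5)/(2*v + 3)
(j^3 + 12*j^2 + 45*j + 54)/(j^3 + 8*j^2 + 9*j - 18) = (j + 3)/(j - 1)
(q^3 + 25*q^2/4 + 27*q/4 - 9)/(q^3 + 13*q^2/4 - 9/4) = (q + 4)/(q + 1)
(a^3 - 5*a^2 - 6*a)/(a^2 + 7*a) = (a^2 - 5*a - 6)/(a + 7)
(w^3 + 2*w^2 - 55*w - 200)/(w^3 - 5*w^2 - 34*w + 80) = (w + 5)/(w - 2)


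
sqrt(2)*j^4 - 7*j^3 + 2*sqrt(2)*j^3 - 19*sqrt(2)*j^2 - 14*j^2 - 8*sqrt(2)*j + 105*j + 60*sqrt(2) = (j - 3)*(j + 5)*(j - 4*sqrt(2))*(sqrt(2)*j + 1)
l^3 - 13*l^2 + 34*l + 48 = (l - 8)*(l - 6)*(l + 1)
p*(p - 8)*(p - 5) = p^3 - 13*p^2 + 40*p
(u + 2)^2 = u^2 + 4*u + 4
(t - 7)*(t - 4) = t^2 - 11*t + 28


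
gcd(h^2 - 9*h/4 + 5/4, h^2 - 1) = h - 1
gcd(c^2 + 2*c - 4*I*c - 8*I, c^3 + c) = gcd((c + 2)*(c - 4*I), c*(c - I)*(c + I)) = 1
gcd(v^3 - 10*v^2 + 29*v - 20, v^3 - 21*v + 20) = v^2 - 5*v + 4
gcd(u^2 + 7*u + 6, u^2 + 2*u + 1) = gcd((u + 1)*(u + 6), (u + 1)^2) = u + 1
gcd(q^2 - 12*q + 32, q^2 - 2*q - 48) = q - 8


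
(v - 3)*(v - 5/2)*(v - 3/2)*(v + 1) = v^4 - 6*v^3 + 35*v^2/4 + 9*v/2 - 45/4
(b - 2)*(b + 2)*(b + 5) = b^3 + 5*b^2 - 4*b - 20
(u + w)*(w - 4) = u*w - 4*u + w^2 - 4*w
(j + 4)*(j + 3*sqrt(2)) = j^2 + 4*j + 3*sqrt(2)*j + 12*sqrt(2)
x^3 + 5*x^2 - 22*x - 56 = (x - 4)*(x + 2)*(x + 7)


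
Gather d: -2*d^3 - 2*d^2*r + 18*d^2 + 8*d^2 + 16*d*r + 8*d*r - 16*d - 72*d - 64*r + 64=-2*d^3 + d^2*(26 - 2*r) + d*(24*r - 88) - 64*r + 64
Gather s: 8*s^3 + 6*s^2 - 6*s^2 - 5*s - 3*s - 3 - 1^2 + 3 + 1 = 8*s^3 - 8*s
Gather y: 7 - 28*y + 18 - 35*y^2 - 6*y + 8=-35*y^2 - 34*y + 33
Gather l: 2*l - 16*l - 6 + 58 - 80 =-14*l - 28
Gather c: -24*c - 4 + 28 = 24 - 24*c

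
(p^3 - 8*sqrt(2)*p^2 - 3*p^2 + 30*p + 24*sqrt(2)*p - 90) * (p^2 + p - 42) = p^5 - 8*sqrt(2)*p^4 - 2*p^4 - 15*p^3 + 16*sqrt(2)*p^3 + 66*p^2 + 360*sqrt(2)*p^2 - 1008*sqrt(2)*p - 1350*p + 3780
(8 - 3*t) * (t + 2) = -3*t^2 + 2*t + 16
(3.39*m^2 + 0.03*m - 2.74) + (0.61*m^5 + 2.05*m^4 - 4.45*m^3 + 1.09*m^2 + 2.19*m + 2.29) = 0.61*m^5 + 2.05*m^4 - 4.45*m^3 + 4.48*m^2 + 2.22*m - 0.45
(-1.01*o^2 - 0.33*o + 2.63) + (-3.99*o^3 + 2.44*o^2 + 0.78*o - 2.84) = -3.99*o^3 + 1.43*o^2 + 0.45*o - 0.21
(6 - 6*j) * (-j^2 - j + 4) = 6*j^3 - 30*j + 24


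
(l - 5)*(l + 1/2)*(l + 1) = l^3 - 7*l^2/2 - 7*l - 5/2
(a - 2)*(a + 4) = a^2 + 2*a - 8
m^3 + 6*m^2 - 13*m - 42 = (m - 3)*(m + 2)*(m + 7)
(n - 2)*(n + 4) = n^2 + 2*n - 8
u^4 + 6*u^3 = u^3*(u + 6)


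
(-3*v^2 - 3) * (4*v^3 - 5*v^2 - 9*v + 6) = -12*v^5 + 15*v^4 + 15*v^3 - 3*v^2 + 27*v - 18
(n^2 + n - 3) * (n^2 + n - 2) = n^4 + 2*n^3 - 4*n^2 - 5*n + 6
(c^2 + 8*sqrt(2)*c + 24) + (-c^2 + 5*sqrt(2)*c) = 13*sqrt(2)*c + 24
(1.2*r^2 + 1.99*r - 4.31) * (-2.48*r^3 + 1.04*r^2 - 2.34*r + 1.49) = -2.976*r^5 - 3.6872*r^4 + 9.9504*r^3 - 7.351*r^2 + 13.0505*r - 6.4219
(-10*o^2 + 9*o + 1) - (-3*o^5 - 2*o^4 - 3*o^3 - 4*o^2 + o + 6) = 3*o^5 + 2*o^4 + 3*o^3 - 6*o^2 + 8*o - 5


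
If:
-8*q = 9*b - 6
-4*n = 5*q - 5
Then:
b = 2/3 - 8*q/9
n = 5/4 - 5*q/4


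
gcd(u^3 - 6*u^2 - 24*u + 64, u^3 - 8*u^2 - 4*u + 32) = u^2 - 10*u + 16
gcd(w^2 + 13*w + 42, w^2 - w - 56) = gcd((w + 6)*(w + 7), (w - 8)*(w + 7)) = w + 7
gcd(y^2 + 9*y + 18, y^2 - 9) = y + 3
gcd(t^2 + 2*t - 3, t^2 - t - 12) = t + 3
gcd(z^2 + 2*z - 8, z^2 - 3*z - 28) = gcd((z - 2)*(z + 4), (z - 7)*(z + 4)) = z + 4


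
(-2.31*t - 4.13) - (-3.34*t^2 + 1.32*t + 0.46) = 3.34*t^2 - 3.63*t - 4.59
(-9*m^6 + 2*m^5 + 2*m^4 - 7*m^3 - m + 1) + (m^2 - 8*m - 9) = -9*m^6 + 2*m^5 + 2*m^4 - 7*m^3 + m^2 - 9*m - 8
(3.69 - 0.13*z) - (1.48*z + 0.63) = 3.06 - 1.61*z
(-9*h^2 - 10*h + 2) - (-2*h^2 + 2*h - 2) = -7*h^2 - 12*h + 4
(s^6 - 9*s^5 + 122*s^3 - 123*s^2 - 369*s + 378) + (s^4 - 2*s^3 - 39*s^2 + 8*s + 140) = s^6 - 9*s^5 + s^4 + 120*s^3 - 162*s^2 - 361*s + 518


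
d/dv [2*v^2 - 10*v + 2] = 4*v - 10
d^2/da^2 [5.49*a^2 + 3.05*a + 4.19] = 10.9800000000000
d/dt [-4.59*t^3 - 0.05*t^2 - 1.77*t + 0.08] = -13.77*t^2 - 0.1*t - 1.77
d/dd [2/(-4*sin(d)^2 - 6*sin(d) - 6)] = (4*sin(d) + 3)*cos(d)/(3*sin(d) - cos(2*d) + 4)^2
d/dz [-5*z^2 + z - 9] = 1 - 10*z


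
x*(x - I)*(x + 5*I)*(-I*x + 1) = -I*x^4 + 5*x^3 - I*x^2 + 5*x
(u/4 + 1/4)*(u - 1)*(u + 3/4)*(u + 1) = u^4/4 + 7*u^3/16 - u^2/16 - 7*u/16 - 3/16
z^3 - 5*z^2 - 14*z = z*(z - 7)*(z + 2)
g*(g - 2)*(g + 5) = g^3 + 3*g^2 - 10*g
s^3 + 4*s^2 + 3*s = s*(s + 1)*(s + 3)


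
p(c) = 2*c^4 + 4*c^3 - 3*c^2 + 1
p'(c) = 8*c^3 + 12*c^2 - 6*c = 2*c*(4*c^2 + 6*c - 3)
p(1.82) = 37.12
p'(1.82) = 77.06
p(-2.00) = -11.00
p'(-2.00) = -4.00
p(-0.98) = -3.80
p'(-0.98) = 9.88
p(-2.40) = -5.22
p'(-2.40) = -27.07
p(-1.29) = -7.04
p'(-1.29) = 10.54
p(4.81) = 1447.29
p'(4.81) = 1139.05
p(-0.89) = -2.94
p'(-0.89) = 9.21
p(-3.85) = 167.68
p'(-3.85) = -255.56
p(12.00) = 47953.00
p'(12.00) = 15480.00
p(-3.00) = 28.00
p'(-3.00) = -90.00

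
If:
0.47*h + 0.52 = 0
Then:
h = -1.11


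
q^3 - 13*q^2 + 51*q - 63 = (q - 7)*(q - 3)^2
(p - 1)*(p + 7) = p^2 + 6*p - 7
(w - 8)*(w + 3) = w^2 - 5*w - 24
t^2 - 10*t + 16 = (t - 8)*(t - 2)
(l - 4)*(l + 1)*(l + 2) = l^3 - l^2 - 10*l - 8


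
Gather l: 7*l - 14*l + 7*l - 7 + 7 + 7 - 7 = 0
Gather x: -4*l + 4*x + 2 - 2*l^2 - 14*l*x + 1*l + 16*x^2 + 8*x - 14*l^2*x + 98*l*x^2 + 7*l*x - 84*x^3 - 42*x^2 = -2*l^2 - 3*l - 84*x^3 + x^2*(98*l - 26) + x*(-14*l^2 - 7*l + 12) + 2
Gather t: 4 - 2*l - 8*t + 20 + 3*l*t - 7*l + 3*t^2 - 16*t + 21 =-9*l + 3*t^2 + t*(3*l - 24) + 45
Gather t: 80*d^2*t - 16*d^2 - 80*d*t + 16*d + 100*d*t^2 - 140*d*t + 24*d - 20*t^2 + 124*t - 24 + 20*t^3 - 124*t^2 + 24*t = -16*d^2 + 40*d + 20*t^3 + t^2*(100*d - 144) + t*(80*d^2 - 220*d + 148) - 24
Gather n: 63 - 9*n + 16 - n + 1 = 80 - 10*n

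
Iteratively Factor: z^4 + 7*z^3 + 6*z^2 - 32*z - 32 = (z - 2)*(z^3 + 9*z^2 + 24*z + 16) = (z - 2)*(z + 1)*(z^2 + 8*z + 16) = (z - 2)*(z + 1)*(z + 4)*(z + 4)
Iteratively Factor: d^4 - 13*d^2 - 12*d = (d + 3)*(d^3 - 3*d^2 - 4*d) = (d - 4)*(d + 3)*(d^2 + d) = (d - 4)*(d + 1)*(d + 3)*(d)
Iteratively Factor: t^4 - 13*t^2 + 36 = (t + 3)*(t^3 - 3*t^2 - 4*t + 12) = (t + 2)*(t + 3)*(t^2 - 5*t + 6) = (t - 3)*(t + 2)*(t + 3)*(t - 2)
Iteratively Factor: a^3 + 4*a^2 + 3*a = (a)*(a^2 + 4*a + 3) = a*(a + 1)*(a + 3)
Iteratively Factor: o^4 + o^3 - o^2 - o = (o)*(o^3 + o^2 - o - 1) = o*(o + 1)*(o^2 - 1) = o*(o - 1)*(o + 1)*(o + 1)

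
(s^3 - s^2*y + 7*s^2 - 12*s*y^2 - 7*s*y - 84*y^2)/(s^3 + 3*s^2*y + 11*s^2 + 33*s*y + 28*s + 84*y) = (s - 4*y)/(s + 4)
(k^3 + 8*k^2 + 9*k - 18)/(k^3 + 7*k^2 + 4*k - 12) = (k + 3)/(k + 2)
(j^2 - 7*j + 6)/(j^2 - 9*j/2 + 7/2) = 2*(j - 6)/(2*j - 7)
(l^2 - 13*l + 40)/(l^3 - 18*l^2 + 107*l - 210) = (l - 8)/(l^2 - 13*l + 42)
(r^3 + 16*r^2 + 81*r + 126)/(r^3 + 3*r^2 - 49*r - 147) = (r + 6)/(r - 7)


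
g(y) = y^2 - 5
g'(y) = 2*y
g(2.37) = 0.62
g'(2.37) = 4.74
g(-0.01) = -5.00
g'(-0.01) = -0.02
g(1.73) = -2.01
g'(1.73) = 3.46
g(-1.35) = -3.18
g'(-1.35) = -2.70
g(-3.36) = 6.29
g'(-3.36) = -6.72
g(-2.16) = -0.33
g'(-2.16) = -4.32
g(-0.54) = -4.71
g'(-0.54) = -1.08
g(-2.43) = 0.90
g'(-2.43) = -4.86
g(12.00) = 139.00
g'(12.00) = 24.00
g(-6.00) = 31.00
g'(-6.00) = -12.00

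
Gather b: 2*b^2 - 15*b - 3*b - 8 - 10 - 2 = 2*b^2 - 18*b - 20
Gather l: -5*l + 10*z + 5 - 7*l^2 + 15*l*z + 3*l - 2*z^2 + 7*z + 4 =-7*l^2 + l*(15*z - 2) - 2*z^2 + 17*z + 9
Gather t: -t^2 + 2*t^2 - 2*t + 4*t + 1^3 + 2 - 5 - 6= t^2 + 2*t - 8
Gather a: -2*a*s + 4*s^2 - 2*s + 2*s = -2*a*s + 4*s^2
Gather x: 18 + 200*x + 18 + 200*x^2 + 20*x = 200*x^2 + 220*x + 36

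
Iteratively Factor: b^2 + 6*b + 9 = (b + 3)*(b + 3)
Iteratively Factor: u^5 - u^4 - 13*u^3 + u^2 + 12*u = (u - 1)*(u^4 - 13*u^2 - 12*u) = (u - 4)*(u - 1)*(u^3 + 4*u^2 + 3*u) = u*(u - 4)*(u - 1)*(u^2 + 4*u + 3) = u*(u - 4)*(u - 1)*(u + 3)*(u + 1)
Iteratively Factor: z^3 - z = (z + 1)*(z^2 - z) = z*(z + 1)*(z - 1)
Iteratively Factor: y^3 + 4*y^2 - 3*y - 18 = (y + 3)*(y^2 + y - 6) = (y + 3)^2*(y - 2)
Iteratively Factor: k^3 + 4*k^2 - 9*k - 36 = (k + 4)*(k^2 - 9) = (k + 3)*(k + 4)*(k - 3)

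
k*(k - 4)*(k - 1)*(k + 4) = k^4 - k^3 - 16*k^2 + 16*k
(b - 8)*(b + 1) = b^2 - 7*b - 8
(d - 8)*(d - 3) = d^2 - 11*d + 24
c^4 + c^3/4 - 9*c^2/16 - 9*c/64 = c*(c - 3/4)*(c + 1/4)*(c + 3/4)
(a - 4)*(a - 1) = a^2 - 5*a + 4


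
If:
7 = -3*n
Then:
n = -7/3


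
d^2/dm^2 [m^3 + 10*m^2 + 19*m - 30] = 6*m + 20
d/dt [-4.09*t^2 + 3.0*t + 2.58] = 3.0 - 8.18*t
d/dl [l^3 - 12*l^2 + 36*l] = 3*l^2 - 24*l + 36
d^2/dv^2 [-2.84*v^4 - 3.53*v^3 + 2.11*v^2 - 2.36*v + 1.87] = -34.08*v^2 - 21.18*v + 4.22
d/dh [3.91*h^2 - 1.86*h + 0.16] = 7.82*h - 1.86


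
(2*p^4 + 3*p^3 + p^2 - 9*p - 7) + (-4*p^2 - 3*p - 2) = 2*p^4 + 3*p^3 - 3*p^2 - 12*p - 9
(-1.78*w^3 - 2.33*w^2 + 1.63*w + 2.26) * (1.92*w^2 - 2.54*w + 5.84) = -3.4176*w^5 + 0.0476000000000001*w^4 - 1.3474*w^3 - 13.4082*w^2 + 3.7788*w + 13.1984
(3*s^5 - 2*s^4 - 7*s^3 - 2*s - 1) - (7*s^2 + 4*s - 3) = 3*s^5 - 2*s^4 - 7*s^3 - 7*s^2 - 6*s + 2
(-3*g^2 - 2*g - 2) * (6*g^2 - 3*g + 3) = -18*g^4 - 3*g^3 - 15*g^2 - 6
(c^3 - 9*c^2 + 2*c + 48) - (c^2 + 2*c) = c^3 - 10*c^2 + 48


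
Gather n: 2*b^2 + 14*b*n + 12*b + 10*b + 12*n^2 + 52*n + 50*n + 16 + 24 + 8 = 2*b^2 + 22*b + 12*n^2 + n*(14*b + 102) + 48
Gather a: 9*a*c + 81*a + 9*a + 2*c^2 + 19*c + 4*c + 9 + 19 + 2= a*(9*c + 90) + 2*c^2 + 23*c + 30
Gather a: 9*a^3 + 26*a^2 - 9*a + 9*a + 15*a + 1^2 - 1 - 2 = 9*a^3 + 26*a^2 + 15*a - 2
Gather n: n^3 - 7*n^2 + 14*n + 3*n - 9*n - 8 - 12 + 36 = n^3 - 7*n^2 + 8*n + 16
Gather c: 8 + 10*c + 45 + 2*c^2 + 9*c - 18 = 2*c^2 + 19*c + 35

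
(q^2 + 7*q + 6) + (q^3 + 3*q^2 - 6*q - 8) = q^3 + 4*q^2 + q - 2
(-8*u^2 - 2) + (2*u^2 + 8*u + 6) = -6*u^2 + 8*u + 4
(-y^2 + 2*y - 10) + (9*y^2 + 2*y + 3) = 8*y^2 + 4*y - 7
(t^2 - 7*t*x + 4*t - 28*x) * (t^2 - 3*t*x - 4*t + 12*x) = t^4 - 10*t^3*x + 21*t^2*x^2 - 16*t^2 + 160*t*x - 336*x^2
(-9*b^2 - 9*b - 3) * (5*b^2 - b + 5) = -45*b^4 - 36*b^3 - 51*b^2 - 42*b - 15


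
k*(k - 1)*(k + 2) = k^3 + k^2 - 2*k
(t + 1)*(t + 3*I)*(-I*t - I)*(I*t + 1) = t^4 + 2*t^3 + 2*I*t^3 + 4*t^2 + 4*I*t^2 + 6*t + 2*I*t + 3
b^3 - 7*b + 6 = (b - 2)*(b - 1)*(b + 3)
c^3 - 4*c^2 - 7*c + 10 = (c - 5)*(c - 1)*(c + 2)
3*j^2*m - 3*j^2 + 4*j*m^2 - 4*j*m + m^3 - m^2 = (j + m)*(3*j + m)*(m - 1)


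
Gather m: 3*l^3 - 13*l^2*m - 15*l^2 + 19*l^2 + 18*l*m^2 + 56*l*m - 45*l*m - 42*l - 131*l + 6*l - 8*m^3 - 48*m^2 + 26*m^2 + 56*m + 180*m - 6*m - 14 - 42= 3*l^3 + 4*l^2 - 167*l - 8*m^3 + m^2*(18*l - 22) + m*(-13*l^2 + 11*l + 230) - 56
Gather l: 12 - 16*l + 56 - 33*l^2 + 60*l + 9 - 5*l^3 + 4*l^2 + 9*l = -5*l^3 - 29*l^2 + 53*l + 77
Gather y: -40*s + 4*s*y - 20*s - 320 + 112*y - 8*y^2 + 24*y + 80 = -60*s - 8*y^2 + y*(4*s + 136) - 240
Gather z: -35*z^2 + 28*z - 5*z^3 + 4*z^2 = -5*z^3 - 31*z^2 + 28*z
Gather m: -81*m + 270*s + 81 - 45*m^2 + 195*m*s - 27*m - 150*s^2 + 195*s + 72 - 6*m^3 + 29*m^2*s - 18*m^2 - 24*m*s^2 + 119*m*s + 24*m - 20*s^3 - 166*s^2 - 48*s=-6*m^3 + m^2*(29*s - 63) + m*(-24*s^2 + 314*s - 84) - 20*s^3 - 316*s^2 + 417*s + 153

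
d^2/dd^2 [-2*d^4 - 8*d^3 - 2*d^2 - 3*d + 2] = -24*d^2 - 48*d - 4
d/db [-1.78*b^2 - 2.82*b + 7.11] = -3.56*b - 2.82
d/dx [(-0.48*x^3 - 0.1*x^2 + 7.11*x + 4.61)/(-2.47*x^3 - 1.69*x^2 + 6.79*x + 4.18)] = (0.5642*x^4 + 28.605*x^3 + 39.4778*x^2 + 14.7458*x - 1.5821)/(6.1009*x^6 + 8.3486*x^5 - 30.6865*x^4 - 43.5994*x^3 + 31.9757*x^2 + 56.7644*x + 17.4724)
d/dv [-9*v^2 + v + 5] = 1 - 18*v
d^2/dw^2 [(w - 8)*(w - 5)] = 2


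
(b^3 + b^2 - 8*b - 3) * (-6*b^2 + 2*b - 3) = -6*b^5 - 4*b^4 + 47*b^3 - b^2 + 18*b + 9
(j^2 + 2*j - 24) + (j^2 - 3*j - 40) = 2*j^2 - j - 64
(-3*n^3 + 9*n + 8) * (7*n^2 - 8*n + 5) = -21*n^5 + 24*n^4 + 48*n^3 - 16*n^2 - 19*n + 40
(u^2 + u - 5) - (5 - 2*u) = u^2 + 3*u - 10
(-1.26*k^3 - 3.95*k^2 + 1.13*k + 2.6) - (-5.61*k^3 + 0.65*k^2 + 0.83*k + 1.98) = 4.35*k^3 - 4.6*k^2 + 0.3*k + 0.62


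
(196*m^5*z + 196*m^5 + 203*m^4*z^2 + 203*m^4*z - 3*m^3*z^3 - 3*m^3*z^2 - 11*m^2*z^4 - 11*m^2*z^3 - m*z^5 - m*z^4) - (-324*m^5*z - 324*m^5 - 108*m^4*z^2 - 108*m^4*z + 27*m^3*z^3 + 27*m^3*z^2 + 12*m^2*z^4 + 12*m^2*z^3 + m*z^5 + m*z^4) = 520*m^5*z + 520*m^5 + 311*m^4*z^2 + 311*m^4*z - 30*m^3*z^3 - 30*m^3*z^2 - 23*m^2*z^4 - 23*m^2*z^3 - 2*m*z^5 - 2*m*z^4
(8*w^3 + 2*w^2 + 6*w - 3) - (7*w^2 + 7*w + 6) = 8*w^3 - 5*w^2 - w - 9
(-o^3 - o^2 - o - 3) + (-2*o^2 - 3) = -o^3 - 3*o^2 - o - 6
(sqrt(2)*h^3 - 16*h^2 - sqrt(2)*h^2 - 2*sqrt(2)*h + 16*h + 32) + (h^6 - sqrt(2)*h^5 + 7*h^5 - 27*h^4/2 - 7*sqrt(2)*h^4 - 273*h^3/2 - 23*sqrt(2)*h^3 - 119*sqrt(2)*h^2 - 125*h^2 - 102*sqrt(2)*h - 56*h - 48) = h^6 - sqrt(2)*h^5 + 7*h^5 - 27*h^4/2 - 7*sqrt(2)*h^4 - 273*h^3/2 - 22*sqrt(2)*h^3 - 120*sqrt(2)*h^2 - 141*h^2 - 104*sqrt(2)*h - 40*h - 16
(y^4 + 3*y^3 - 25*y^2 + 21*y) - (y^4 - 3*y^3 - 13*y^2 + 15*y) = 6*y^3 - 12*y^2 + 6*y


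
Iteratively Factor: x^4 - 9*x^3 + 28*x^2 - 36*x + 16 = (x - 2)*(x^3 - 7*x^2 + 14*x - 8) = (x - 2)^2*(x^2 - 5*x + 4) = (x - 4)*(x - 2)^2*(x - 1)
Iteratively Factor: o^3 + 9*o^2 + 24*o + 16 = (o + 4)*(o^2 + 5*o + 4) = (o + 1)*(o + 4)*(o + 4)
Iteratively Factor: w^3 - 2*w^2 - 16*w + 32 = (w - 4)*(w^2 + 2*w - 8) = (w - 4)*(w + 4)*(w - 2)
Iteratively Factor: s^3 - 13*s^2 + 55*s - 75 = (s - 5)*(s^2 - 8*s + 15) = (s - 5)*(s - 3)*(s - 5)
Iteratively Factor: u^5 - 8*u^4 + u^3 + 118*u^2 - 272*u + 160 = (u + 4)*(u^4 - 12*u^3 + 49*u^2 - 78*u + 40) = (u - 4)*(u + 4)*(u^3 - 8*u^2 + 17*u - 10) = (u - 4)*(u - 2)*(u + 4)*(u^2 - 6*u + 5) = (u - 4)*(u - 2)*(u - 1)*(u + 4)*(u - 5)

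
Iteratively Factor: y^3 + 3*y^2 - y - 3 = (y + 1)*(y^2 + 2*y - 3) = (y - 1)*(y + 1)*(y + 3)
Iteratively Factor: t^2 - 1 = (t + 1)*(t - 1)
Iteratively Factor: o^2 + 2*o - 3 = (o + 3)*(o - 1)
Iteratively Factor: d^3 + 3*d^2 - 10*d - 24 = (d + 2)*(d^2 + d - 12) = (d - 3)*(d + 2)*(d + 4)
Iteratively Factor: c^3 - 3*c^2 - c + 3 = (c - 3)*(c^2 - 1) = (c - 3)*(c - 1)*(c + 1)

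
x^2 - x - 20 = (x - 5)*(x + 4)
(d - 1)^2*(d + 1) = d^3 - d^2 - d + 1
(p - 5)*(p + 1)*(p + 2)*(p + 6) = p^4 + 4*p^3 - 25*p^2 - 88*p - 60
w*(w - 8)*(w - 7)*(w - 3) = w^4 - 18*w^3 + 101*w^2 - 168*w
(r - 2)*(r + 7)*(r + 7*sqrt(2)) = r^3 + 5*r^2 + 7*sqrt(2)*r^2 - 14*r + 35*sqrt(2)*r - 98*sqrt(2)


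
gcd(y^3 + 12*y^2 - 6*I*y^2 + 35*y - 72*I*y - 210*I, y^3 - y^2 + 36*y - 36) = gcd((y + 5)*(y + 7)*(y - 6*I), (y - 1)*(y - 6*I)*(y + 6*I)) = y - 6*I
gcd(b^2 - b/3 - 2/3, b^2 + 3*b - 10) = 1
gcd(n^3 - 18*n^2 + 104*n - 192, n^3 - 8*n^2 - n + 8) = n - 8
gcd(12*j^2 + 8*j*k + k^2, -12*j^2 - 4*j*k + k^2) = 2*j + k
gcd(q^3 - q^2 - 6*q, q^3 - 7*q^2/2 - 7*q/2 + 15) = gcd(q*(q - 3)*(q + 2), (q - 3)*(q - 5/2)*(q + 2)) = q^2 - q - 6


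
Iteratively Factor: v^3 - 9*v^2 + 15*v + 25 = (v + 1)*(v^2 - 10*v + 25) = (v - 5)*(v + 1)*(v - 5)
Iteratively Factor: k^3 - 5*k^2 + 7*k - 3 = (k - 1)*(k^2 - 4*k + 3) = (k - 1)^2*(k - 3)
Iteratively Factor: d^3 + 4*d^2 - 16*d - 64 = (d + 4)*(d^2 - 16) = (d - 4)*(d + 4)*(d + 4)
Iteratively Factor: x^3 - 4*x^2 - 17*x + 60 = (x - 5)*(x^2 + x - 12) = (x - 5)*(x + 4)*(x - 3)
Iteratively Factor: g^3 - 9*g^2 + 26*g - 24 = (g - 4)*(g^2 - 5*g + 6) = (g - 4)*(g - 2)*(g - 3)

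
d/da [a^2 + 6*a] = 2*a + 6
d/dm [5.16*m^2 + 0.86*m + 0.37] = 10.32*m + 0.86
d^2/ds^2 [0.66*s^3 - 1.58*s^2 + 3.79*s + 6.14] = 3.96*s - 3.16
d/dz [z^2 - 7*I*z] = 2*z - 7*I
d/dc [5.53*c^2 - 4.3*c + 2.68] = 11.06*c - 4.3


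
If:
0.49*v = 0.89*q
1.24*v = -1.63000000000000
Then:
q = -0.72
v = -1.31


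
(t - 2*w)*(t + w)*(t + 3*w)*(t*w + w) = t^4*w + 2*t^3*w^2 + t^3*w - 5*t^2*w^3 + 2*t^2*w^2 - 6*t*w^4 - 5*t*w^3 - 6*w^4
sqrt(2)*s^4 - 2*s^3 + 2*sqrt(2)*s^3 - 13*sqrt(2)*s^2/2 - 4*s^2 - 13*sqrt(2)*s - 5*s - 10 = (s + 2)*(s - 5*sqrt(2)/2)*(s + sqrt(2))*(sqrt(2)*s + 1)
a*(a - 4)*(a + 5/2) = a^3 - 3*a^2/2 - 10*a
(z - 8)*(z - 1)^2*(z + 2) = z^4 - 8*z^3 - 3*z^2 + 26*z - 16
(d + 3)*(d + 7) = d^2 + 10*d + 21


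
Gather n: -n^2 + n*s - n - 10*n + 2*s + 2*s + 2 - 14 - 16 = -n^2 + n*(s - 11) + 4*s - 28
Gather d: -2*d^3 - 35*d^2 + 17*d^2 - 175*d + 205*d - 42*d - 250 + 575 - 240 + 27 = -2*d^3 - 18*d^2 - 12*d + 112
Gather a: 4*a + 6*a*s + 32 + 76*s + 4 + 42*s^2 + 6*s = a*(6*s + 4) + 42*s^2 + 82*s + 36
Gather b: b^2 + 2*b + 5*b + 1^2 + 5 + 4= b^2 + 7*b + 10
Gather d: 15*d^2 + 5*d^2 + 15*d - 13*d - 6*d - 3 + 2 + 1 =20*d^2 - 4*d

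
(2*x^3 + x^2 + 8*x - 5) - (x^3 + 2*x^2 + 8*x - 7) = x^3 - x^2 + 2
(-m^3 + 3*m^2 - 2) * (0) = 0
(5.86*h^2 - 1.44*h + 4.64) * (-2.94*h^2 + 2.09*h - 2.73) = -17.2284*h^4 + 16.481*h^3 - 32.649*h^2 + 13.6288*h - 12.6672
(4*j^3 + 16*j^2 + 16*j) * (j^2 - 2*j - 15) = 4*j^5 + 8*j^4 - 76*j^3 - 272*j^2 - 240*j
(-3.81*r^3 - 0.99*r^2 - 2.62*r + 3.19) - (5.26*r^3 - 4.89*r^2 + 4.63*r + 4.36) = -9.07*r^3 + 3.9*r^2 - 7.25*r - 1.17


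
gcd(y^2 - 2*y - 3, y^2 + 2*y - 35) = 1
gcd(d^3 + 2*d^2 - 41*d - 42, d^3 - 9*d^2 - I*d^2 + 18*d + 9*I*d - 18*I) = d - 6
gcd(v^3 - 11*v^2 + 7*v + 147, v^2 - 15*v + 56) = v - 7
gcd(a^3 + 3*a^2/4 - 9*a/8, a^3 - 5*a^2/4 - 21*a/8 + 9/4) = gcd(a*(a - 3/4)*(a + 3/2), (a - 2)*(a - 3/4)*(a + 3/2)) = a^2 + 3*a/4 - 9/8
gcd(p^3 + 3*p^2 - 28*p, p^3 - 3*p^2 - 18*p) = p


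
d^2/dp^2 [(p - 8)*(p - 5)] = 2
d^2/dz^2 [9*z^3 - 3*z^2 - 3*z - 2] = 54*z - 6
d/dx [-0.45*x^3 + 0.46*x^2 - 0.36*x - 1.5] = -1.35*x^2 + 0.92*x - 0.36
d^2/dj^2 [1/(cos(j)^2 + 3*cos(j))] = (-(1 - cos(2*j))^2 + 45*cos(j)/4 - 11*cos(2*j)/2 - 9*cos(3*j)/4 + 33/2)/((cos(j) + 3)^3*cos(j)^3)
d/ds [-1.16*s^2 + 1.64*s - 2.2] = 1.64 - 2.32*s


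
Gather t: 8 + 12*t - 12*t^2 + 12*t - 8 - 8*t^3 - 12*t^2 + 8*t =-8*t^3 - 24*t^2 + 32*t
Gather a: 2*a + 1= 2*a + 1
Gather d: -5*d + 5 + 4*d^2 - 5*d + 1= 4*d^2 - 10*d + 6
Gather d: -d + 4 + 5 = 9 - d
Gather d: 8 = 8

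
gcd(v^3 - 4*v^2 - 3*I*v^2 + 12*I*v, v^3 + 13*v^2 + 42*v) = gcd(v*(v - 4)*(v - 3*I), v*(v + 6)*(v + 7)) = v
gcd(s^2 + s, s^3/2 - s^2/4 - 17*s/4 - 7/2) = s + 1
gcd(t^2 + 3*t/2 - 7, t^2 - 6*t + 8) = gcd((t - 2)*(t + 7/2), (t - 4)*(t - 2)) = t - 2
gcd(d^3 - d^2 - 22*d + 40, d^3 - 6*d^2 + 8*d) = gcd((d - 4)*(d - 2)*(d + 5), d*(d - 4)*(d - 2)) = d^2 - 6*d + 8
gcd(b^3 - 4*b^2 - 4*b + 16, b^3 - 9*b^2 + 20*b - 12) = b - 2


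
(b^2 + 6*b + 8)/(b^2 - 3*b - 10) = (b + 4)/(b - 5)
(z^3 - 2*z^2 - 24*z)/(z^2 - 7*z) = (z^2 - 2*z - 24)/(z - 7)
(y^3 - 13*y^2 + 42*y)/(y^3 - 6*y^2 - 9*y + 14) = y*(y - 6)/(y^2 + y - 2)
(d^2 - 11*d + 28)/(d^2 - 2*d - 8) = (d - 7)/(d + 2)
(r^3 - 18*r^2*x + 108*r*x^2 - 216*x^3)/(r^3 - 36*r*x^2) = (r^2 - 12*r*x + 36*x^2)/(r*(r + 6*x))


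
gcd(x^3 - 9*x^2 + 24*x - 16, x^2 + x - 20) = x - 4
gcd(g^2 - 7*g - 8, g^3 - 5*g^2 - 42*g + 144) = g - 8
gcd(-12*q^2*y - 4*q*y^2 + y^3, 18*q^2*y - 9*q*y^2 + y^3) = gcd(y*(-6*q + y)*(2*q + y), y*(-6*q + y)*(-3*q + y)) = -6*q*y + y^2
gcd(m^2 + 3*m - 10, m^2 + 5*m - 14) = m - 2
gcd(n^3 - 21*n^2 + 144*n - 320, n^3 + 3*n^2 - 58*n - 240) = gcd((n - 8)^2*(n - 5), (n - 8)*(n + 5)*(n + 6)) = n - 8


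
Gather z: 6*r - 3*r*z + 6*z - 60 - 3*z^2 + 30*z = 6*r - 3*z^2 + z*(36 - 3*r) - 60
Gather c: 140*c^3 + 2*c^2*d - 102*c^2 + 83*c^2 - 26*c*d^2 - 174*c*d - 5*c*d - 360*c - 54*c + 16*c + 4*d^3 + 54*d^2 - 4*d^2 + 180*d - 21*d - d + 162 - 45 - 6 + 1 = 140*c^3 + c^2*(2*d - 19) + c*(-26*d^2 - 179*d - 398) + 4*d^3 + 50*d^2 + 158*d + 112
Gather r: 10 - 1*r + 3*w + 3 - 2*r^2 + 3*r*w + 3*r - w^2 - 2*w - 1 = -2*r^2 + r*(3*w + 2) - w^2 + w + 12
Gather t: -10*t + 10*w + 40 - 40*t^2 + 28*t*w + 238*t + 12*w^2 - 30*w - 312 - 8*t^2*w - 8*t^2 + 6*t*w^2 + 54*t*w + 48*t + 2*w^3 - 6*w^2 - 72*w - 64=t^2*(-8*w - 48) + t*(6*w^2 + 82*w + 276) + 2*w^3 + 6*w^2 - 92*w - 336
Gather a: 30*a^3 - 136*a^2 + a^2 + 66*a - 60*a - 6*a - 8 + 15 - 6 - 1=30*a^3 - 135*a^2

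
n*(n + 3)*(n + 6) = n^3 + 9*n^2 + 18*n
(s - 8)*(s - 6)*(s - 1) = s^3 - 15*s^2 + 62*s - 48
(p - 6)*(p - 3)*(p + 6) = p^3 - 3*p^2 - 36*p + 108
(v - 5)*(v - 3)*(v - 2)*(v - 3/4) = v^4 - 43*v^3/4 + 77*v^2/2 - 213*v/4 + 45/2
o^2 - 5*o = o*(o - 5)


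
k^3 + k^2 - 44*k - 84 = (k - 7)*(k + 2)*(k + 6)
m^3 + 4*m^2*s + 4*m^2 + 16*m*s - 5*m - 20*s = (m - 1)*(m + 5)*(m + 4*s)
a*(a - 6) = a^2 - 6*a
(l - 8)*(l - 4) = l^2 - 12*l + 32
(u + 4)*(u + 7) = u^2 + 11*u + 28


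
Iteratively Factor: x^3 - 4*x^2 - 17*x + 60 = (x - 5)*(x^2 + x - 12) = (x - 5)*(x + 4)*(x - 3)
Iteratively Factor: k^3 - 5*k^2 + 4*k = (k)*(k^2 - 5*k + 4) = k*(k - 1)*(k - 4)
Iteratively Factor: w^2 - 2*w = (w - 2)*(w)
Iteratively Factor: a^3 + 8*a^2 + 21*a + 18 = (a + 3)*(a^2 + 5*a + 6) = (a + 3)^2*(a + 2)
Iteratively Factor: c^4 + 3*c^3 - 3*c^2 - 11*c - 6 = (c - 2)*(c^3 + 5*c^2 + 7*c + 3) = (c - 2)*(c + 1)*(c^2 + 4*c + 3) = (c - 2)*(c + 1)^2*(c + 3)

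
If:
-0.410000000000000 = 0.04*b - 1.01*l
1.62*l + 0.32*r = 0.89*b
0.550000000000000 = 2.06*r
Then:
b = 0.90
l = 0.44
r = 0.27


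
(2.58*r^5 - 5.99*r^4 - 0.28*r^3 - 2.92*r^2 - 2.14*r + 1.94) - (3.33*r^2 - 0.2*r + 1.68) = 2.58*r^5 - 5.99*r^4 - 0.28*r^3 - 6.25*r^2 - 1.94*r + 0.26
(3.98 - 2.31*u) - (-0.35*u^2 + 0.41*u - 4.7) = 0.35*u^2 - 2.72*u + 8.68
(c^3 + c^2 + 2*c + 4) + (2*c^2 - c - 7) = c^3 + 3*c^2 + c - 3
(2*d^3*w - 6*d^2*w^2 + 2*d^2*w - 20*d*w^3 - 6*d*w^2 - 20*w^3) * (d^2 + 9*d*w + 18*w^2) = 2*d^5*w + 12*d^4*w^2 + 2*d^4*w - 38*d^3*w^3 + 12*d^3*w^2 - 288*d^2*w^4 - 38*d^2*w^3 - 360*d*w^5 - 288*d*w^4 - 360*w^5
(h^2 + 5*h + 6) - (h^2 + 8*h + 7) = -3*h - 1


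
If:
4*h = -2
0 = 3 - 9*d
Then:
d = 1/3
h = -1/2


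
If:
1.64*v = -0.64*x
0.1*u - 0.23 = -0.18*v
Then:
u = 0.702439024390244*x + 2.3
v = -0.390243902439024*x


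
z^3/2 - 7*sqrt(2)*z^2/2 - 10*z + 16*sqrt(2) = (z/2 + sqrt(2))*(z - 8*sqrt(2))*(z - sqrt(2))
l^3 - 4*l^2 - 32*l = l*(l - 8)*(l + 4)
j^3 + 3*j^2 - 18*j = j*(j - 3)*(j + 6)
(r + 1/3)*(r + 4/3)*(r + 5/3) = r^3 + 10*r^2/3 + 29*r/9 + 20/27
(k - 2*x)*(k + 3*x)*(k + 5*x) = k^3 + 6*k^2*x - k*x^2 - 30*x^3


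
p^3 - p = p*(p - 1)*(p + 1)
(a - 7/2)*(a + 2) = a^2 - 3*a/2 - 7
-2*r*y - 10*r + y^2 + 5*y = (-2*r + y)*(y + 5)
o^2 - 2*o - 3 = (o - 3)*(o + 1)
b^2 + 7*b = b*(b + 7)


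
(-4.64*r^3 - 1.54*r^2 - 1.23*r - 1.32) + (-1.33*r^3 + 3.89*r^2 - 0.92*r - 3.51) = -5.97*r^3 + 2.35*r^2 - 2.15*r - 4.83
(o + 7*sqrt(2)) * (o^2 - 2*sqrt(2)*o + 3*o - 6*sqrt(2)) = o^3 + 3*o^2 + 5*sqrt(2)*o^2 - 28*o + 15*sqrt(2)*o - 84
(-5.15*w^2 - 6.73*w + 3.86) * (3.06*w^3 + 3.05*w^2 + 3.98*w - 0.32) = -15.759*w^5 - 36.3013*w^4 - 29.2119*w^3 - 13.3644*w^2 + 17.5164*w - 1.2352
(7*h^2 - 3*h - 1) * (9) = 63*h^2 - 27*h - 9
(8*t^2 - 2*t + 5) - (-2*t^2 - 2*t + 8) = 10*t^2 - 3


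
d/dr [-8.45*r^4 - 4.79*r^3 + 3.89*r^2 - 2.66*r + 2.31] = -33.8*r^3 - 14.37*r^2 + 7.78*r - 2.66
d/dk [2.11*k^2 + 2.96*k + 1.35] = 4.22*k + 2.96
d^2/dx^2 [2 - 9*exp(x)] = -9*exp(x)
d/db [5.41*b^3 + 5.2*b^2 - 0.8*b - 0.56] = 16.23*b^2 + 10.4*b - 0.8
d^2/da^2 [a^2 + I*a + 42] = 2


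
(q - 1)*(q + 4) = q^2 + 3*q - 4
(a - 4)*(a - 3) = a^2 - 7*a + 12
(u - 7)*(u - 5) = u^2 - 12*u + 35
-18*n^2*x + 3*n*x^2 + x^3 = x*(-3*n + x)*(6*n + x)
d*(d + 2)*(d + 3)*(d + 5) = d^4 + 10*d^3 + 31*d^2 + 30*d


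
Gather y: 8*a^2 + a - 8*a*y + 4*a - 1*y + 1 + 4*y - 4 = 8*a^2 + 5*a + y*(3 - 8*a) - 3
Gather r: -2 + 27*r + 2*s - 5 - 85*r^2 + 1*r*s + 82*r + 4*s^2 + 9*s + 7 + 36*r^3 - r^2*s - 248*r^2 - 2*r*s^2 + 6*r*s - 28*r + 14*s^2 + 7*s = 36*r^3 + r^2*(-s - 333) + r*(-2*s^2 + 7*s + 81) + 18*s^2 + 18*s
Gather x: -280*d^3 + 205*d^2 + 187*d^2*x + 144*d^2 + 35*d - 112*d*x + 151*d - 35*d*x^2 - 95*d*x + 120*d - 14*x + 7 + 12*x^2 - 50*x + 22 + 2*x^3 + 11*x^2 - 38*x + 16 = -280*d^3 + 349*d^2 + 306*d + 2*x^3 + x^2*(23 - 35*d) + x*(187*d^2 - 207*d - 102) + 45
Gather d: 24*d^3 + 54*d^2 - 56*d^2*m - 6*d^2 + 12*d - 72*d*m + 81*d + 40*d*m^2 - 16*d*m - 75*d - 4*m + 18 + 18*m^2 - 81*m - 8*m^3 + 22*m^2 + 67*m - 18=24*d^3 + d^2*(48 - 56*m) + d*(40*m^2 - 88*m + 18) - 8*m^3 + 40*m^2 - 18*m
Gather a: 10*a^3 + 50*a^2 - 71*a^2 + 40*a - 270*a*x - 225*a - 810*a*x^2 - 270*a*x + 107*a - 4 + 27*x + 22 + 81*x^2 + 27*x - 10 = 10*a^3 - 21*a^2 + a*(-810*x^2 - 540*x - 78) + 81*x^2 + 54*x + 8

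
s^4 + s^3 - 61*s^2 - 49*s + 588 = (s - 7)*(s - 3)*(s + 4)*(s + 7)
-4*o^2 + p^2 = (-2*o + p)*(2*o + p)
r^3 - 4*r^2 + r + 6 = (r - 3)*(r - 2)*(r + 1)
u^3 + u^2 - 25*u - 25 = (u - 5)*(u + 1)*(u + 5)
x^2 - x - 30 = (x - 6)*(x + 5)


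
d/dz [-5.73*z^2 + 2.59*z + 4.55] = 2.59 - 11.46*z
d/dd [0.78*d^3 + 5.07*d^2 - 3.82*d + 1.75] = 2.34*d^2 + 10.14*d - 3.82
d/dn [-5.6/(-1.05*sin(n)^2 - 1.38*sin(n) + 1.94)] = -(11.76*sin(n) + 7.728)*cos(n)/(1.05*sin(n)^2 + 1.38*sin(n) - 1.94)^2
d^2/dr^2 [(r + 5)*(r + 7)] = 2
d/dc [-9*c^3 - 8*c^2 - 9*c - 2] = -27*c^2 - 16*c - 9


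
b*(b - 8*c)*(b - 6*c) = b^3 - 14*b^2*c + 48*b*c^2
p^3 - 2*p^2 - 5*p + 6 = (p - 3)*(p - 1)*(p + 2)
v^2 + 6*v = v*(v + 6)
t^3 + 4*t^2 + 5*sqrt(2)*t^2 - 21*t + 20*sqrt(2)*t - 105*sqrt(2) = (t - 3)*(t + 7)*(t + 5*sqrt(2))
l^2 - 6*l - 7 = (l - 7)*(l + 1)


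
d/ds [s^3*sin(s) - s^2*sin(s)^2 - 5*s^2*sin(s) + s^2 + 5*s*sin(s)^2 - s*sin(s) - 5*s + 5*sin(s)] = s^3*cos(s) + 3*s^2*sin(s) - s^2*sin(2*s) - 5*s^2*cos(s) - 10*s*sin(s) + 5*s*sin(2*s) - s*cos(s) + s*cos(2*s) + s - sin(s) + 5*cos(s) - 5*cos(2*s)/2 - 5/2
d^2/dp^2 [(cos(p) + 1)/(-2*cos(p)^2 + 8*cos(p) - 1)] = (-36*sin(p)^4*cos(p) - 32*sin(p)^4 + 104*sin(p)^2 - 64*cos(p) + 9*cos(3*p) + 2*cos(5*p) + 68)/(2*sin(p)^2 + 8*cos(p) - 3)^3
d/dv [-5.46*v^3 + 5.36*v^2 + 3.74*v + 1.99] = -16.38*v^2 + 10.72*v + 3.74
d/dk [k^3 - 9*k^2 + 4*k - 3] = 3*k^2 - 18*k + 4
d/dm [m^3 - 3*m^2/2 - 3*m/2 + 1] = 3*m^2 - 3*m - 3/2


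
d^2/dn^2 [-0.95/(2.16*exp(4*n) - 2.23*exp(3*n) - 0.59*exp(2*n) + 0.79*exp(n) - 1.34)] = (0.95*(8.64*exp(3*n) - 6.69*exp(2*n) - 1.18*exp(n) + 0.79)*(17.28*exp(3*n) - 13.38*exp(2*n) - 2.36*exp(n) + 1.58)*exp(n) + (32.832*exp(3*n) - 19.0665*exp(2*n) - 2.242*exp(n) + 0.7505)*(-2.16*exp(4*n) + 2.23*exp(3*n) + 0.59*exp(2*n) - 0.79*exp(n) + 1.34))*exp(n)/(-2.16*exp(4*n) + 2.23*exp(3*n) + 0.59*exp(2*n) - 0.79*exp(n) + 1.34)^3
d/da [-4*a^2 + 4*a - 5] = 4 - 8*a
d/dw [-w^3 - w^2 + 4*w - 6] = -3*w^2 - 2*w + 4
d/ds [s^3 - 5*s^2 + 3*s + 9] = 3*s^2 - 10*s + 3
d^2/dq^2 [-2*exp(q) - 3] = -2*exp(q)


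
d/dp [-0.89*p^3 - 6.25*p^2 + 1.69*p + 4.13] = -2.67*p^2 - 12.5*p + 1.69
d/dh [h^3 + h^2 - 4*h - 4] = 3*h^2 + 2*h - 4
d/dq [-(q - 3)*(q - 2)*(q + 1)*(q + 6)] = -4*q^3 - 6*q^2 + 46*q - 12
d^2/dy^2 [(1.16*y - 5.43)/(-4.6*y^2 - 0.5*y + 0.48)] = (-(1.16*y - 5.43)*(9.2*y + 0.5)*(18.4*y + 1.0) + (32.016*y - 48.796)*(4.6*y^2 + 0.5*y - 0.48))/(4.6*y^2 + 0.5*y - 0.48)^3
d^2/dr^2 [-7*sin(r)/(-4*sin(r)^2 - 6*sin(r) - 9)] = 7*(-16*sin(r)^5 + 24*sin(r)^4 + 248*sin(r)^3 + 54*sin(r)^2 - 297*sin(r) - 108)/(4*sin(r)^2 + 6*sin(r) + 9)^3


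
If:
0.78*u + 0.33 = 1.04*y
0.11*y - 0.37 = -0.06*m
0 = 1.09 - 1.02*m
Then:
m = 1.07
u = 3.28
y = 2.78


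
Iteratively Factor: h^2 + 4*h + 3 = (h + 1)*(h + 3)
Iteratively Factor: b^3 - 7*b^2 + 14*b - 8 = (b - 4)*(b^2 - 3*b + 2) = (b - 4)*(b - 2)*(b - 1)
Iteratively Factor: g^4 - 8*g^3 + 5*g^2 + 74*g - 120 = (g - 4)*(g^3 - 4*g^2 - 11*g + 30) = (g - 4)*(g - 2)*(g^2 - 2*g - 15) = (g - 4)*(g - 2)*(g + 3)*(g - 5)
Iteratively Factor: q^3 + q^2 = (q + 1)*(q^2) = q*(q + 1)*(q)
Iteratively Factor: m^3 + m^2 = (m + 1)*(m^2) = m*(m + 1)*(m)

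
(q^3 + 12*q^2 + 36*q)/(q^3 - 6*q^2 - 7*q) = (q^2 + 12*q + 36)/(q^2 - 6*q - 7)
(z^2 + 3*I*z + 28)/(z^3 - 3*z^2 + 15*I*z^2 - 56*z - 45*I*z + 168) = (z - 4*I)/(z^2 + z*(-3 + 8*I) - 24*I)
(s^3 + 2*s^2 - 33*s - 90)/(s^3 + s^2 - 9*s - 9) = (s^2 - s - 30)/(s^2 - 2*s - 3)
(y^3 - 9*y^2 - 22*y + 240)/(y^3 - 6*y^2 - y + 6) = (y^2 - 3*y - 40)/(y^2 - 1)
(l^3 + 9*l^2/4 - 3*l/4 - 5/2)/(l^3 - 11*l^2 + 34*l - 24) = (4*l^2 + 13*l + 10)/(4*(l^2 - 10*l + 24))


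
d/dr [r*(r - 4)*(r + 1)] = 3*r^2 - 6*r - 4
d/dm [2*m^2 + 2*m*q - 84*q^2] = 4*m + 2*q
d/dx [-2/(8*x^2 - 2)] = 8*x/(4*x^2 - 1)^2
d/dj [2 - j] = -1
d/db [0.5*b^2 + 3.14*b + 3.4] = 1.0*b + 3.14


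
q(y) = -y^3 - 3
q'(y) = -3*y^2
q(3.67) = -52.43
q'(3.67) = -40.41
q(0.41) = -3.07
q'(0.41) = -0.50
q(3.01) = -30.27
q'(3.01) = -27.18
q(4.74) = -109.50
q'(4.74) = -67.40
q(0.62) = -3.24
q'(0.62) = -1.15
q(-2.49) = 12.44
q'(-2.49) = -18.60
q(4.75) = -110.17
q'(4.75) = -67.69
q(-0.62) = -2.76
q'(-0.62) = -1.15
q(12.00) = -1731.00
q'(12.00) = -432.00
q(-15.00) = 3372.00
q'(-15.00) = -675.00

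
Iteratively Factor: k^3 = (k)*(k^2) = k^2*(k)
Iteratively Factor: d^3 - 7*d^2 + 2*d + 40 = (d - 4)*(d^2 - 3*d - 10) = (d - 4)*(d + 2)*(d - 5)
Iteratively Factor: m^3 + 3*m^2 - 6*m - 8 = (m - 2)*(m^2 + 5*m + 4) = (m - 2)*(m + 4)*(m + 1)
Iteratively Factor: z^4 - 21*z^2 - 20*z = (z + 4)*(z^3 - 4*z^2 - 5*z) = (z + 1)*(z + 4)*(z^2 - 5*z) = (z - 5)*(z + 1)*(z + 4)*(z)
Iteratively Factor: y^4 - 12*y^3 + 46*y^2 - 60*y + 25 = (y - 1)*(y^3 - 11*y^2 + 35*y - 25) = (y - 1)^2*(y^2 - 10*y + 25) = (y - 5)*(y - 1)^2*(y - 5)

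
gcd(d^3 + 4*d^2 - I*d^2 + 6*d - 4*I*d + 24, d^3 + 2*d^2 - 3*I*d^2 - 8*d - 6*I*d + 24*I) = d^2 + d*(4 - 3*I) - 12*I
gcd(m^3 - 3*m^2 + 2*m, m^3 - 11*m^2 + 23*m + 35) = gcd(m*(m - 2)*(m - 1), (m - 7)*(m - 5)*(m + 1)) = 1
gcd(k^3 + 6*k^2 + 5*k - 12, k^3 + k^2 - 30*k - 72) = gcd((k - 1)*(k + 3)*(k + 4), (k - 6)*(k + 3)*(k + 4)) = k^2 + 7*k + 12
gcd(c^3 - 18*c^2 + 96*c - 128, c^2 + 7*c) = 1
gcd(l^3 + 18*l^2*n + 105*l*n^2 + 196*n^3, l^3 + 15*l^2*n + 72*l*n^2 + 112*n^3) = l^2 + 11*l*n + 28*n^2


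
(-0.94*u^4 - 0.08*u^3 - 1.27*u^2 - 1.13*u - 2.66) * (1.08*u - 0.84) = -1.0152*u^5 + 0.7032*u^4 - 1.3044*u^3 - 0.1536*u^2 - 1.9236*u + 2.2344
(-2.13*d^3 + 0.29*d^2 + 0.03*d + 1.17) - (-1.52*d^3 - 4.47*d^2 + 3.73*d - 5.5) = -0.61*d^3 + 4.76*d^2 - 3.7*d + 6.67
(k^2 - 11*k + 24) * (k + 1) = k^3 - 10*k^2 + 13*k + 24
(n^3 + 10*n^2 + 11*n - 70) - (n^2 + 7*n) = n^3 + 9*n^2 + 4*n - 70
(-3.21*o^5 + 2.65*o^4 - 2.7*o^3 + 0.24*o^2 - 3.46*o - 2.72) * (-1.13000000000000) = 3.6273*o^5 - 2.9945*o^4 + 3.051*o^3 - 0.2712*o^2 + 3.9098*o + 3.0736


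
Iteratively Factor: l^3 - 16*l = (l)*(l^2 - 16) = l*(l + 4)*(l - 4)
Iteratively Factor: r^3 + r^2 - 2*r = (r - 1)*(r^2 + 2*r) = (r - 1)*(r + 2)*(r)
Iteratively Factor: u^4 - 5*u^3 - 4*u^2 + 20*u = (u + 2)*(u^3 - 7*u^2 + 10*u) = (u - 2)*(u + 2)*(u^2 - 5*u) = (u - 5)*(u - 2)*(u + 2)*(u)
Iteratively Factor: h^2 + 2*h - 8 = (h - 2)*(h + 4)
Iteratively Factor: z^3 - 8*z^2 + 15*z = (z)*(z^2 - 8*z + 15) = z*(z - 3)*(z - 5)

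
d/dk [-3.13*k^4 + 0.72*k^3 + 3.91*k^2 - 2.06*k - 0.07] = -12.52*k^3 + 2.16*k^2 + 7.82*k - 2.06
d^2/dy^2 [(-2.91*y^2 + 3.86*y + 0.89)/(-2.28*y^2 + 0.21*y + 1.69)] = (-1.4210854715202e-14*y^4 - 37.345032*y^3 + 39.517416*y^2 - 86.68332*y + 12.425136)/(11.852352*y^6 - 3.274992*y^5 - 26.054244*y^4 + 4.845771*y^3 + 19.312137*y^2 - 1.799343*y - 4.826809)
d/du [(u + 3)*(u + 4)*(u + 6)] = 3*u^2 + 26*u + 54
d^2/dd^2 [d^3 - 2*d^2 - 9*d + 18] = 6*d - 4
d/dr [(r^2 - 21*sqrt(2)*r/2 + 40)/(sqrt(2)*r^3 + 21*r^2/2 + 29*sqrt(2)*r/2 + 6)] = (-4*sqrt(2)*r^4 + 168*r^3 + 19*sqrt(2)*r^2 - 3312*r - 2572*sqrt(2))/(8*r^6 + 84*sqrt(2)*r^5 + 673*r^4 + 1266*sqrt(2)*r^3 + 2186*r^2 + 696*sqrt(2)*r + 144)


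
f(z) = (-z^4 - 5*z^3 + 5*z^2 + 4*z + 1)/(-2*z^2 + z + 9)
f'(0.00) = 0.43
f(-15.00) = 71.68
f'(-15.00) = -12.30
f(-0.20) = 0.05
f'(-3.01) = -3.48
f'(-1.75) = -202.74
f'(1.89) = -24.80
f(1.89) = -5.36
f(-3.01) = -7.30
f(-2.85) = -7.92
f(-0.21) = 0.05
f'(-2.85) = -4.41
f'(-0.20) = 0.15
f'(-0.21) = 0.14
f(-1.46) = 5.14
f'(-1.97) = -532.59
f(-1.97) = -48.77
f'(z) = (4*z - 1)*(-z^4 - 5*z^3 + 5*z^2 + 4*z + 1)/(-2*z^2 + z + 9)^2 + (-4*z^3 - 15*z^2 + 10*z + 4)/(-2*z^2 + z + 9) = (4*z^5 + 7*z^4 - 46*z^3 - 122*z^2 + 94*z + 35)/(4*z^4 - 4*z^3 - 35*z^2 + 18*z + 81)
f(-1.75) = 23.76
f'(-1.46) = -19.92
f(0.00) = 0.11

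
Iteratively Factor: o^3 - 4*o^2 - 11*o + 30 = (o + 3)*(o^2 - 7*o + 10) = (o - 2)*(o + 3)*(o - 5)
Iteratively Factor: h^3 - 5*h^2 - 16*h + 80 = (h - 4)*(h^2 - h - 20) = (h - 4)*(h + 4)*(h - 5)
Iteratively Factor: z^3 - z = (z + 1)*(z^2 - z) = (z - 1)*(z + 1)*(z)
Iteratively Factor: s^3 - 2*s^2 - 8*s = (s - 4)*(s^2 + 2*s) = s*(s - 4)*(s + 2)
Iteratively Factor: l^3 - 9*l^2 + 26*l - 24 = (l - 2)*(l^2 - 7*l + 12) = (l - 4)*(l - 2)*(l - 3)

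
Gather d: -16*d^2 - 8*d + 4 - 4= -16*d^2 - 8*d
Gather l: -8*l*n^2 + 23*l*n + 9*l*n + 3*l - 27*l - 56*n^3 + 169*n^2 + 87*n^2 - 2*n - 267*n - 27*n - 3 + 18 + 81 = l*(-8*n^2 + 32*n - 24) - 56*n^3 + 256*n^2 - 296*n + 96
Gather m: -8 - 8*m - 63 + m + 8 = -7*m - 63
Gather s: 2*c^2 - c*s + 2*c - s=2*c^2 + 2*c + s*(-c - 1)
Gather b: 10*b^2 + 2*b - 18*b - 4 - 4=10*b^2 - 16*b - 8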